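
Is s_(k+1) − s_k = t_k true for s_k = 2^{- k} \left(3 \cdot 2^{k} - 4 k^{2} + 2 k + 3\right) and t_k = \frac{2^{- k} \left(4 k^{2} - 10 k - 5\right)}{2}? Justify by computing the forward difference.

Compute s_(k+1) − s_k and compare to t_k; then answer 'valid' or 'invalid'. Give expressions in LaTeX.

s_(k+1) = (6*2**k - 4*k**2 - 6*k + 1)/(2*2**k)
s_(k+1) − s_k = (4*k**2 - 10*k - 5)/(2*2**k)
(s_(k+1) − s_k) − t_k = 0

valid; difference matches t_k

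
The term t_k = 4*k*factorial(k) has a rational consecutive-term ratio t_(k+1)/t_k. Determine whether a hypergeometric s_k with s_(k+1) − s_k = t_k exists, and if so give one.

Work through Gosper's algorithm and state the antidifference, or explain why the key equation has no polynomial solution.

s_k = 4*factorial(k)

Ratio r(k) = (k + 1)**2/k.
Take A(k)=k + 1, B(k)=1, C(k)=k.
Solve (k + 1)·f(k+1) − (1)·f(k) = k.
Bound: deg f ≤ 0.
Match coefficients ⇒ f(k) = 1.
R(k) = B(k−1)·f(k)/C(k) = 1/k; s_k = R·t_k = 4*factorial(k).
Check: Δs_k = 4*k*factorial(k). ✓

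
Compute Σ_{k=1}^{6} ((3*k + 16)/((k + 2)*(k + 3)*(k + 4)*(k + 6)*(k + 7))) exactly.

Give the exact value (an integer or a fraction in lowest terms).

r(k) = (k + 2)*(k + 6)*(3*k + 19)/((k + 5)*(k + 8)*(3*k + 16)) after simplifying.
Factor: A=k + 2; B=k + 8; C=k**2 + 31*k/3 + 80/3.
f must satisfy (k + 2)·f(k+1) − (k + 7)·f(k) = k**2 + 31*k/3 + 80/3.
deg f ≤ 5 (via 1,1,2).
Match coefficients ⇒ f(k) = k*(k + 4)*(k + 5)*(k**2 + 11*k + 36)/108.
Get s_k = R·t_k = k*(k**2 + 11*k + 36)/(36*(k**3 + 11*k**2 + 36*k + 36)) with R(k) = B(k−1)f(k)/C(k) = k*(k + 4)*(k + 7)*(k**2 + 11*k + 36)/(36*(3*k + 16)).
Δs = (3*k + 16)/(k**5 + 22*k**4 + 185*k**3 + 740*k**2 + 1404*k + 1008), as required.
Σ_(k=1)^(6) t_k = s_(7) − s_(1) = 7/260 − (1/63) = 181/16380.

Σ = 181/16380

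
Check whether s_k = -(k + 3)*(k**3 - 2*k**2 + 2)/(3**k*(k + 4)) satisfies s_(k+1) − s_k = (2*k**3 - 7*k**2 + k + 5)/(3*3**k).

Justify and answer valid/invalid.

Invalid: residual (-2*k**4 - 4*k**3 + 33*k**2 - 9*k - 26)/(3*3**k*(k**2 + 9*k + 20)) ≠ 0.

s_(k+1) = -(k + 4)*((k + 1)**3 - 2*(k + 1)**2 + 2)/(3*3**k*(k + 5))
s_(k+1) − s_k = (2*k**5 + 9*k**4 - 26*k**3 - 93*k**2 + 56*k + 74)/(3*3**k*(k**2 + 9*k + 20))
(s_(k+1) − s_k) − t_k = (-2*k**4 - 4*k**3 + 33*k**2 - 9*k - 26)/(3*3**k*(k**2 + 9*k + 20))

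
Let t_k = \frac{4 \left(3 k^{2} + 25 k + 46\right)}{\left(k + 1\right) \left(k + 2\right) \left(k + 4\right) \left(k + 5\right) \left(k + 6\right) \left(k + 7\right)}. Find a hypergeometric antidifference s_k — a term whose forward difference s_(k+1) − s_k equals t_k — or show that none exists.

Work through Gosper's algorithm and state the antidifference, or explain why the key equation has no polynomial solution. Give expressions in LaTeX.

Step 1: r(k) = (k + 1)*(k + 4)*(25*k + 3*(k + 1)**2 + 71)/((k + 3)*(k + 8)*(3*k**2 + 25*k + 46)).
Take A(k)=k + 1, B(k)=k + 8, C(k)=k**3 + 34*k**2/3 + 121*k/3 + 46.
Key eq: (k + 1)·f(k+1) = (k + 7)·f(k) + (k**3 + 34*k**2/3 + 121*k/3 + 46).
Bound: deg f ≤ 6.
Solve for f: f(k) = k*(k + 2)*(k + 3)*(k + 5)*(k**2 + 11*k + 34)/72 (degree 6 ≤ 6).
Certificate R = B(k−1)f/C = k*(k + 2)*(k + 5)*(k + 7)*(k**2 + 11*k + 34)/(24*(3*k**2 + 25*k + 46)) gives s_k = k*(k**2 + 11*k + 34)/(6*(k**3 + 11*k**2 + 34*k + 24)).
Verify: 4*(3*k**2 + 25*k + 46)/(k**6 + 25*k**5 + 247*k**4 + 1219*k**3 + 3112*k**2 + 3796*k + 1680) matches t_k.

s_k = \frac{k \left(k^{2} + 11 k + 34\right)}{6 \left(k^{3} + 11 k^{2} + 34 k + 24\right)}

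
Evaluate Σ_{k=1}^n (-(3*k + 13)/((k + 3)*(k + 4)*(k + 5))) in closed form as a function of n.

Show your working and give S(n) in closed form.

S(n) = n*(-7*n - 33)/(10*(n**2 + 9*n + 20))

r(k) = (k + 3)*(3*k + 16)/((k + 6)*(3*k + 13)) after simplifying.
Factor: A=k + 3; B=k + 6; C=k + 13/3.
Set up (k + 3)·f(k+1) − (k + 5)·f(k) − (k + 13/3) = 0.
From deg A=1, deg B=1, deg C=1: d=2.
Solve for f: f(k) = k*(11*k + 41)/36 (degree 2 ≤ 2).
Get s_k = R·t_k = k*(-11*k - 41)/(12*(k + 3)*(k + 4)) with R(k) = B(k−1)f(k)/C(k) = k*(k + 5)*(11*k + 41)/(12*(3*k + 13)).
Check: Δs_k = (-3*k - 13)/(k**3 + 12*k**2 + 47*k + 60). ✓
Evaluate: s_(n+1) = (-11*n**2 - 63*n - 52)/(12*(n**2 + 9*n + 20)); subtract s_(1) = -13/60 ⇒ S(n) = n*(-7*n - 33)/(10*(n**2 + 9*n + 20)).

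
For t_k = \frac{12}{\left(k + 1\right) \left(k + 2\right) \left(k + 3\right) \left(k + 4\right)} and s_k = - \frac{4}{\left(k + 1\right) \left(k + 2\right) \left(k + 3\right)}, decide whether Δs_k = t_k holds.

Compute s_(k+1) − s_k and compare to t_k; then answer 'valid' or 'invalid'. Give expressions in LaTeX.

s_(k+1) = -4/((k + 2)*(k + 3)*(k + 4))
s_(k+1) − s_k = 12/((k + 1)*(k + 2)*(k + 3)*(k + 4))
(s_(k+1) − s_k) − t_k = 0

Valid — Δs_k = t_k.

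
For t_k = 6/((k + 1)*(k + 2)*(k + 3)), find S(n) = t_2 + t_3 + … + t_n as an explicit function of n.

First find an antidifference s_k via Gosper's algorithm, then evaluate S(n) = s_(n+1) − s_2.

S(n) = (n**2 + 5*n - 6)/(4*(n**2 + 5*n + 6))

Compute t_(k+1)/t_k: get (k + 1)/(k + 4).
Take A(k)=k + 1, B(k)=k + 4, C(k)=1.
Set up (k + 1)·f(k+1) − (k + 3)·f(k) − (1) = 0.
d = 2 from the (1,1,0) case.
A polynomial solution: f(k) = k*(k + 3)/4.
Certificate R = B(k−1)f/C = k*(k + 3)**2/4 gives s_k = 3*k*(k + 3)/(2*(k + 1)*(k + 2)).
s_(k+1) − s_k = 6/(k**3 + 6*k**2 + 11*k + 6) = t_k.
Telescope: S(n) = s_(n+1) − s_(2) = 3*(n**2 + 5*n + 4)/(2*(n**2 + 5*n + 6)) − (5/4) = (n**2 + 5*n - 6)/(4*(n**2 + 5*n + 6)).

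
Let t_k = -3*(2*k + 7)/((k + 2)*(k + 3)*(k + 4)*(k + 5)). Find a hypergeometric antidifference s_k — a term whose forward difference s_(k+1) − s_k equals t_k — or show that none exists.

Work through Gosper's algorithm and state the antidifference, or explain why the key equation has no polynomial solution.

s_k = 3*k*(-k - 6)/(8*(k**2 + 6*k + 8))

Compute t_(k+1)/t_k: get (k + 2)*(2*k + 9)/((k + 6)*(2*k + 7)).
Take A(k)=k + 2, B(k)=k + 6, C(k)=k + 7/2.
Need (k + 2)·f(k+1) − (k + 5)·f(k) = k + 7/2.
From deg A=1, deg B=1, deg C=1: d=3.
Coefficient equations give f(k) = k*(k + 3)*(k + 6)/16.
Get s_k = R·t_k = 3*k*(-k - 6)/(8*(k**2 + 6*k + 8)) with R(k) = B(k−1)f(k)/C(k) = k*(k + 3)*(k + 5)*(k + 6)/(8*(2*k + 7)).
s_(k+1) − s_k = 3*(-2*k - 7)/(k**4 + 14*k**3 + 71*k**2 + 154*k + 120) = t_k.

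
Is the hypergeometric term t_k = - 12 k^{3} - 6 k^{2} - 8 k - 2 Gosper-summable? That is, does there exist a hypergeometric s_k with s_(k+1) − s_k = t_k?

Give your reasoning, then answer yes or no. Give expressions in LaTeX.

Ratio r(k) = (6*k**3 + 21*k**2 + 28*k + 14)/(6*k**3 + 3*k**2 + 4*k + 1).
Gosper form: A/B · C(k+1)/C(k) with A=1, B=1, C=k**3 + k**2/2 + 2*k/3 + 1/6.
Solve (1)·f(k+1) − (1)·f(k) = k**3 + k**2/2 + 2*k/3 + 1/6.
From deg A=0, deg B=0, deg C=3: d=4.
Solving with deg f ≤ 4: f(k) = k*(3*k - 1)*(k**2 - k + 1)/12.
Then R = B(k−1)f/C = k*(3*k - 1)*(k**2 - k + 1)/(2*(6*k**3 + 3*k**2 + 4*k + 1)), so s_k = R(k)·t_k = k*(-3*k**3 + 4*k**2 - 4*k + 1).
s_(k+1) − s_k = -12*k**3 - 6*k**2 - 8*k - 2 = t_k.

Yes. s_k = k \left(- 3 k^{3} + 4 k^{2} - 4 k + 1\right).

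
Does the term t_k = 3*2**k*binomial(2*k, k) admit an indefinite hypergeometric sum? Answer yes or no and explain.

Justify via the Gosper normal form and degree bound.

No — t_k has no hypergeometric antidifference.

t_(k+1)/t_k = 4*(2*k + 1)/(k + 1).
Factor: A=8*k + 4; B=k + 1; C=1.
f must satisfy (8*k + 4)·f(k+1) − (k)·f(k) = 1.
Degrees (1,1,0) ⇒ d ≤ -1.
d = -1 < 0 ⇒ no nonzero polynomial f; not summable.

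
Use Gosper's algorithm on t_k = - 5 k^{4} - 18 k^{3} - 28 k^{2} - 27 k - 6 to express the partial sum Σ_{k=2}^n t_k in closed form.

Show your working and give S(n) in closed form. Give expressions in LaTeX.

S(n) = - n^{5} - 7 n^{4} - 20 n^{3} - 32 n^{2} - 24 n + 84

Ratio r(k) = (5*k**4 + 38*k**3 + 112*k**2 + 157*k + 84)/(5*k**4 + 18*k**3 + 28*k**2 + 27*k + 6).
Take A(k)=1, B(k)=1, C(k)=k**4 + 18*k**3/5 + 28*k**2/5 + 27*k/5 + 6/5.
Need (1)·f(k+1) − (1)·f(k) = k**4 + 18*k**3/5 + 28*k**2/5 + 27*k/5 + 6/5.
d = 5 from the (0,0,4) case.
Solving with deg f ≤ 5: f(k) = k*(k**4 + 2*k**3 + 2*k**2 + 4*k - 3)/5.
So s_k = (B(k−1)f/C)·t_k = (k*(k**4 + 2*k**3 + 2*k**2 + 4*k - 3)/((k + 2)*(5*k**3 + 8*k**2 + 12*k + 3)))·t_k = k*(-k**4 - 2*k**3 - 2*k**2 - 4*k + 3).
Verify: -5*k**4 - 18*k**3 - 28*k**2 - 27*k - 6 matches t_k.
s_(n+1) = -n**5 - 7*n**4 - 20*n**3 - 32*n**2 - 24*n - 6 and s_(2) = -90, so S(n) = -n**5 - 7*n**4 - 20*n**3 - 32*n**2 - 24*n + 84.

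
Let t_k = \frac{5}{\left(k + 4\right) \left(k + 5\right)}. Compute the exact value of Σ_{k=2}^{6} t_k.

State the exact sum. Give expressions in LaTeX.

r(k) = (k + 4)/(k + 6) after simplifying.
So A=k + 4 and B=k + 6, with C=1.
f must satisfy (k + 4)·f(k+1) − (k + 5)·f(k) = 1.
d = 1 from the (1,1,0) case.
A polynomial solution: f(k) = k/4.
Get s_k = R·t_k = 5*k/(4*(k + 4)) with R(k) = B(k−1)f(k)/C(k) = k*(k + 5)/4.
s_(k+1) − s_k = 5/(k**2 + 9*k + 20) = t_k.
Evaluate s at k=7 and k=2: 35/44 and 5/12; difference 25/66.

Σ = 25/66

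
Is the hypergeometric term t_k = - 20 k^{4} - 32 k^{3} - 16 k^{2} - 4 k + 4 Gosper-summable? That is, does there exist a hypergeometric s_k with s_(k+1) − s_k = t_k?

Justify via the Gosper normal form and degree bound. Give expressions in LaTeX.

Yes. s_k = 2 k \left(- 2 k^{4} + k^{3} + 2 k^{2} - k + 2\right).

The ratio is (5*k**4 + 28*k**3 + 58*k**2 + 53*k + 17)/(5*k**4 + 8*k**3 + 4*k**2 + k - 1).
Normal form (A,B,C) = (1, 1, k**4 + 8*k**3/5 + 4*k**2/5 + k/5 - 1/5).
Key eq: (1)·f(k+1) = (1)·f(k) + (k**4 + 8*k**3/5 + 4*k**2/5 + k/5 - 1/5).
Bound: deg f ≤ 5.
Match coefficients ⇒ f(k) = k*(2*k**4 - k**3 - 2*k**2 + k - 2)/10.
Certificate R = B(k−1)f/C = k*(2*k**4 - k**3 - 2*k**2 + k - 2)/(2*(5*k**4 + 8*k**3 + 4*k**2 + k - 1)) gives s_k = 2*k*(-2*k**4 + k**3 + 2*k**2 - k + 2).
Check: Δs_k = -20*k**4 - 32*k**3 - 16*k**2 - 4*k + 4. ✓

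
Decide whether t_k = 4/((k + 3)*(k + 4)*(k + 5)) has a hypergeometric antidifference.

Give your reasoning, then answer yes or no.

r(k) = (k + 3)/(k + 6) after simplifying.
A = k + 3, B = k + 6, C = 1.
Solve (k + 3)·f(k+1) − (k + 5)·f(k) = 1.
d = 2 from the (1,1,0) case.
Solving with deg f ≤ 2: f(k) = k*(k + 7)/24.
R(k) = B(k−1)·f(k)/C(k) = k*(k + 5)*(k + 7)/24; s_k = R·t_k = k*(k + 7)/(6*(k + 3)*(k + 4)).
s_(k+1) − s_k = 4/(k**3 + 12*k**2 + 47*k + 60) = t_k.

Yes. s_k = k*(k + 7)/(6*(k + 3)*(k + 4)).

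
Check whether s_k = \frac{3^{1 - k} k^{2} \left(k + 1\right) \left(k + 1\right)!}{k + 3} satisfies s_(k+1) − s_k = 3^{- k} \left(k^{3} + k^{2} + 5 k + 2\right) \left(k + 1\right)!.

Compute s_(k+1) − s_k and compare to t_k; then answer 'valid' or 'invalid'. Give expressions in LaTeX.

s_(k+1) = (k + 1)**2*(k + 2)*factorial(k + 2)/(3**k*(k + 4))
s_(k+1) − s_k = (k + 1)*(k**4 + 5*k**3 + 11*k**2 + 28*k + 12)*factorial(k + 1)/(3**k*(k + 3)*(k + 4))
(s_(k+1) − s_k) − t_k = -2*(k**4 + 4*k**3 + 5*k**2 + 17*k + 6)*factorial(k + 1)/(3**k*(k + 3)*(k + 4))

Invalid: residual - \frac{2 \cdot 3^{- k} \left(k^{4} + 4 k^{3} + 5 k^{2} + 17 k + 6\right) \left(k + 1\right)!}{\left(k + 3\right) \left(k + 4\right)} ≠ 0.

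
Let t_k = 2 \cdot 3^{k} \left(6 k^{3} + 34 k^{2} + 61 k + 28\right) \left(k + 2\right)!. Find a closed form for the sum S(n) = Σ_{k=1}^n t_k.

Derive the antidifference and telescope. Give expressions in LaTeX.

Step 1: r(k) = 3*(6*k**4 + 70*k**3 + 303*k**2 + 570*k + 387)/(6*k**3 + 34*k**2 + 61*k + 28).
Normal form (A,B,C) = (3*k + 9, 1, k**3 + 17*k**2/3 + 61*k/6 + 14/3).
Set up (3*k + 9)·f(k+1) − (1)·f(k) − (k**3 + 17*k**2/3 + 61*k/6 + 14/3) = 0.
Degrees (1,0,3) ⇒ d ≤ 2.
A polynomial solution: f(k) = (2*k**2 + 2*k - 1)/6.
Get s_k = R·t_k = 2*3**k*(2*k**2 + 2*k - 1)*factorial(k + 2) with R(k) = B(k−1)f(k)/C(k) = (2*k**2 + 2*k - 1)/(6*k**3 + 34*k**2 + 61*k + 28).
Δs = 2*3**k*(6*k**3 + 34*k**2 + 61*k + 28)*factorial(k + 2), as required.
s_(n+1) = 6*3**n*(2*n**2 + 6*n + 3)*factorial(n + 3) and s_(1) = 108, so S(n) = 12*3**n*n**2*factorial(n + 3) + 36*3**n*n*factorial(n + 3) + 18*3**n*factorial(n + 3) - 108.

S(n) = 12 \cdot 3^{n} n^{2} \left(n + 3\right)! + 36 \cdot 3^{n} n \left(n + 3\right)! + 18 \cdot 3^{n} \left(n + 3\right)! - 108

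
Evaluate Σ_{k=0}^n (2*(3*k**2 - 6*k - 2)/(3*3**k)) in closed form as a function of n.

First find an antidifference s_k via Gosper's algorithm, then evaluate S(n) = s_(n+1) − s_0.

r(k) = (3*k**2 - 5)/(3*(3*k**2 - 6*k - 2)) after simplifying.
Normal form (A,B,C) = (1/3, 1, k**2 - 2*k - 2/3).
Key eq: (1/3)·f(k+1) = (1)·f(k) + (k**2 - 2*k - 2/3).
Degrees (0,0,2) ⇒ d ≤ 2.
A polynomial solution: f(k) = -(3*k**2 - 3*k - 2)/2.
So s_k = (B(k−1)f/C)·t_k = (-3*(3*k**2 - 3*k - 2)/(2*(3*k**2 - 6*k - 2)))·t_k = (-3*k**2 + 3*k + 2)/3**k.
s_(k+1) − s_k = 2*(3*k**2 - 6*k - 2)/(3*3**k) = t_k.
Telescope: S(n) = s_(n+1) − s_(0) = 3**(-n - 1)*(-3*n**2 - 3*n + 2) − (2) = (-6*3**n - 3*n**2 - 3*n + 2)/(3*3**n).

S(n) = (-6*3**n - 3*n**2 - 3*n + 2)/(3*3**n)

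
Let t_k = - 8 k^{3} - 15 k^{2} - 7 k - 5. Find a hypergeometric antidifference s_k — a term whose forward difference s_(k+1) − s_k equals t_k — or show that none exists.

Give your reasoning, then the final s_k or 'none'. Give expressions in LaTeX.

The ratio is (8*k**3 + 39*k**2 + 61*k + 35)/(8*k**3 + 15*k**2 + 7*k + 5).
Factor: A=1; B=1; C=k**3 + 15*k**2/8 + 7*k/8 + 5/8.
Need (1)·f(k+1) − (1)·f(k) = k**3 + 15*k**2/8 + 7*k/8 + 5/8.
d = 4 from the (0,0,3) case.
A polynomial solution: f(k) = k*(2*k**3 + k**2 - 2*k + 4)/8.
Then R = B(k−1)f/C = k*(2*k**3 + k**2 - 2*k + 4)/(8*k**3 + 15*k**2 + 7*k + 5), so s_k = R(k)·t_k = k*(-2*k**3 - k**2 + 2*k - 4).
Check: Δs_k = -8*k**3 - 15*k**2 - 7*k - 5. ✓

s_k = k \left(- 2 k^{3} - k^{2} + 2 k - 4\right)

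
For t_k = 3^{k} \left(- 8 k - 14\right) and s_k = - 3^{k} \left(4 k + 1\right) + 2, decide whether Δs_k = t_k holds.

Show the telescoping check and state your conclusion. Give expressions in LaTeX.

Valid — Δs_k = t_k.

s_(k+1) = -3*3**k*(4*k + 5) + 2
s_(k+1) − s_k = 3**k*(-8*k - 14)
(s_(k+1) − s_k) − t_k = 0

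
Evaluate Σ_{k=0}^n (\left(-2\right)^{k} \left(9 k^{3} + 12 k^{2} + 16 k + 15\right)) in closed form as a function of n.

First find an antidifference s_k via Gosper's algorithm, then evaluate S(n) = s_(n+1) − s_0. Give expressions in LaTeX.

r(k) = 2*(-9*k**3 - 39*k**2 - 67*k - 52)/(9*k**3 + 12*k**2 + 16*k + 15) after simplifying.
Gosper form: A/B · C(k+1)/C(k) with A=-2, B=1, C=k**3 + 4*k**2/3 + 16*k/9 + 5/3.
f must satisfy (-2)·f(k+1) − (1)·f(k) = k**3 + 4*k**2/3 + 16*k/9 + 5/3.
From deg A=0, deg B=0, deg C=3: d=3.
Solve for f: f(k) = -(3*k**3 - 2*k**2 + 2*k + 3)/9 (degree 3 ≤ 3).
Then R = B(k−1)f/C = -(3*k**3 - 2*k**2 + 2*k + 3)/(9*k**3 + 12*k**2 + 16*k + 15), so s_k = R(k)·t_k = (-2)**k*(-3*k**3 + 2*k**2 - 2*k - 3).
Verify: (-2)**k*(9*k**3 + 12*k**2 + 16*k + 15) matches t_k.
Σ_(k=0)^n t_k = s_(n+1) − s_(0) = (2*(-2)**n*(3*n**3 + 7*n**2 + 7*n + 6)) − (-3), i.e. 6*(-2)**n*n**3 + 14*(-2)**n*n**2 + 14*(-2)**n*n + 12*(-2)**n + 3.

S(n) = 6 \left(-2\right)^{n} n^{3} + 14 \left(-2\right)^{n} n^{2} + 14 \left(-2\right)^{n} n + 12 \left(-2\right)^{n} + 3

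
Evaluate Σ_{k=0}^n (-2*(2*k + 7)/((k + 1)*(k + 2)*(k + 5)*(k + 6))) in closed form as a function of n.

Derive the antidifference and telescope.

S(n) = 2*(-n**2 - 8*n - 7)/(5*(n**2 + 8*n + 12))

The ratio is (k + 1)*(k + 5)*(2*k + 9)/((k + 3)*(k + 7)*(2*k + 7)).
A = k + 1, B = k + 7, C = k**3 + 21*k**2/2 + 73*k/2 + 42.
Set up (k + 1)·f(k+1) − (k + 6)·f(k) − (k**3 + 21*k**2/2 + 73*k/2 + 42) = 0.
Bound: deg f ≤ 5.
Solve for f: f(k) = k*(k + 2)*(k + 3)*(k + 4)*(k + 6)/10 (degree 5 ≤ 5).
Then R = B(k−1)f/C = k*(k + 2)*(k + 6)**2/(5*(2*k + 7)), so s_k = R(k)·t_k = 2*k*(-k - 6)/(5*(k**2 + 6*k + 5)).
Check: Δs_k = 2*(-2*k - 7)/(k**4 + 14*k**3 + 65*k**2 + 112*k + 60). ✓
Σ_(k=0)^n t_k = s_(n+1) − s_(0) = (2*(-n**2 - 8*n - 7)/(5*(n**2 + 8*n + 12))) − (0), i.e. 2*(-n**2 - 8*n - 7)/(5*(n**2 + 8*n + 12)).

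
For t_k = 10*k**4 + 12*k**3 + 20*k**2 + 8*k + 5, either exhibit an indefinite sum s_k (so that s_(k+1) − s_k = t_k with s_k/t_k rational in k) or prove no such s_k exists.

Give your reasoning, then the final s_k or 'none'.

The ratio is (10*k**4 + 52*k**3 + 116*k**2 + 124*k + 55)/(10*k**4 + 12*k**3 + 20*k**2 + 8*k + 5).
So A=1 and B=1, with C=k**4 + 6*k**3/5 + 2*k**2 + 4*k/5 + 1/2.
Set up (1)·f(k+1) − (1)·f(k) − (k**4 + 6*k**3/5 + 2*k**2 + 4*k/5 + 1/2) = 0.
d = 5 from the (0,0,4) case.
Solving with deg f ≤ 5: f(k) = k*(2*k**4 - 2*k**3 + 4*k**2 - 3*k + 4)/10.
R(k) = B(k−1)·f(k)/C(k) = k*(2*k**4 - 2*k**3 + 4*k**2 - 3*k + 4)/(10*k**4 + 12*k**3 + 20*k**2 + 8*k + 5); s_k = R·t_k = k*(2*k**4 - 2*k**3 + 4*k**2 - 3*k + 4).
Verify: 10*k**4 + 12*k**3 + 20*k**2 + 8*k + 5 matches t_k.

s_k = k*(2*k**4 - 2*k**3 + 4*k**2 - 3*k + 4)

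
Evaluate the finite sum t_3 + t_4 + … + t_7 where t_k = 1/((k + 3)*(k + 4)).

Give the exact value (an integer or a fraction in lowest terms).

Σ = 5/66

t_(k+1)/t_k = (k + 3)/(k + 5).
So A=k + 3 and B=k + 5, with C=1.
Solve (k + 3)·f(k+1) − (k + 4)·f(k) = 1.
deg f ≤ 1 (via 1,1,0).
Solving with deg f ≤ 1: f(k) = k/3.
So s_k = (B(k−1)f/C)·t_k = (k*(k + 4)/3)·t_k = k/(3*(k + 3)).
Check: Δs_k = 1/(k**2 + 7*k + 12). ✓
Telescoping: Σ = s_(8) − s_(3) = 8/33 − (1/6) = 5/66.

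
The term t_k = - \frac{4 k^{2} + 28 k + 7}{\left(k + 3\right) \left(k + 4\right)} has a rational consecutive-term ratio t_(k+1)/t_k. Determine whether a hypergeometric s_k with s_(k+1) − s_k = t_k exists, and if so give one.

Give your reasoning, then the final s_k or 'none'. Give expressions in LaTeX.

s_k = \frac{k \left(5 - 12 k\right)}{3 \left(k + 3\right)}

Compute t_(k+1)/t_k: get (k + 3)*(28*k + 4*(k + 1)**2 + 35)/((k + 5)*(4*k**2 + 28*k + 7)).
Take A(k)=k + 3, B(k)=k + 5, C(k)=k**2 + 7*k + 7/4.
Need (k + 3)·f(k+1) − (k + 4)·f(k) = k**2 + 7*k + 7/4.
Degrees (1,1,2) ⇒ d ≤ 2.
Solving with deg f ≤ 2: f(k) = k*(12*k - 5)/12.
Get s_k = R·t_k = k*(5 - 12*k)/(3*(k + 3)) with R(k) = B(k−1)f(k)/C(k) = k*(k + 4)*(12*k - 5)/(3*(4*k**2 + 28*k + 7)).
Δs = (-4*k**2 - 28*k - 7)/(k**2 + 7*k + 12), as required.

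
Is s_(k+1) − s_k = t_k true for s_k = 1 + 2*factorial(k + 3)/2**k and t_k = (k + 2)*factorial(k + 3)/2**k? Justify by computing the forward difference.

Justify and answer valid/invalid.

s_(k+1) = 2*2**(-k - 1)*factorial(k + 4) + 1
s_(k+1) − s_k = (k + 2)*factorial(k + 3)/2**k
(s_(k+1) − s_k) − t_k = 0

valid; difference matches t_k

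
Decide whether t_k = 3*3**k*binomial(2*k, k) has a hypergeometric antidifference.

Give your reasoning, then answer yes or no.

r(k) = 6*(2*k + 1)/(k + 1) after simplifying.
Gosper form: A/B · C(k+1)/C(k) with A=12*k + 6, B=k + 1, C=1.
Set up (12*k + 6)·f(k+1) − (k)·f(k) − (1) = 0.
From deg A=1, deg B=1, deg C=0: d=-1.
Bound -1 < 0, so the key equation has no polynomial solution.

No — key equation has no polynomial f.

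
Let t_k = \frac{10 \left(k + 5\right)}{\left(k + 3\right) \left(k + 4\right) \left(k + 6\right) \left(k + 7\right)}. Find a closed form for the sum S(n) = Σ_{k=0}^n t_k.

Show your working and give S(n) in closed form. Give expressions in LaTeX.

t_(k+1)/t_k = (k + 3)*(k + 6)**2/((k + 5)**2*(k + 8)).
Take A(k)=k + 3, B(k)=k + 8, C(k)=k**2 + 10*k + 25.
Set up (k + 3)·f(k+1) − (k + 7)·f(k) − (k**2 + 10*k + 25) = 0.
Bound: deg f ≤ 4.
Solving with deg f ≤ 4: f(k) = k*(k + 4)*(k + 5)*(k + 9)/36.
So s_k = (B(k−1)f/C)·t_k = (k*(k + 4)*(k + 7)*(k + 9)/(36*(k + 5)))·t_k = 5*k*(k + 9)/(18*(k**2 + 9*k + 18)).
Verify: 10*(k + 5)/(k**4 + 20*k**3 + 145*k**2 + 450*k + 504) matches t_k.
Telescope: S(n) = s_(n+1) − s_(0) = 5*(n**2 + 11*n + 10)/(18*(n**2 + 11*n + 28)) − (0) = 5*(n**2 + 11*n + 10)/(18*(n**2 + 11*n + 28)).

S(n) = \frac{5 \left(n^{2} + 11 n + 10\right)}{18 \left(n^{2} + 11 n + 28\right)}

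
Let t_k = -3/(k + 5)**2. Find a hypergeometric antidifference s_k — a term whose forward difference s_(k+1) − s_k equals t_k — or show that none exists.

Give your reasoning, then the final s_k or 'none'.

Step 1: r(k) = (k + 5)**2/(k + 6)**2.
Factor: A=k**2 + 10*k + 25; B=k**2 + 12*k + 36; C=1.
Set up (k**2 + 10*k + 25)·f(k+1) − (k**2 + 10*k + 25)·f(k) − (1) = 0.
deg f ≤ 0 (via 2,2,0).
Generic f = c0 gives residual -1; -1 = 0 cannot hold, so t_k is not Gosper-summable.

none (Gosper's algorithm certifies no s_k)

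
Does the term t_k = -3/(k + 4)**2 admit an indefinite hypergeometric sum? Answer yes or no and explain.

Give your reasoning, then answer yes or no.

Ratio r(k) = (k + 4)**2/(k + 5)**2.
Take A(k)=k**2 + 8*k + 16, B(k)=k**2 + 10*k + 25, C(k)=1.
Solve (k**2 + 8*k + 16)·f(k+1) − (k**2 + 8*k + 16)·f(k) = 1.
deg f ≤ 0 (via 2,2,0).
Write f(k) = c0. Then LHS − RHS = -1, requiring -1 = 0: contradictory. No certificate.

No; the coefficient equations for f are inconsistent.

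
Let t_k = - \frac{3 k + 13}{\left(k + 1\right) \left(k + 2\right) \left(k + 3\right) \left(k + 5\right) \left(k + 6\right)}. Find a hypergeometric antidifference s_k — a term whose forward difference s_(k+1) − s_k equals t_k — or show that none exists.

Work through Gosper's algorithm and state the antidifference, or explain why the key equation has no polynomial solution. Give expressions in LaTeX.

Ratio r(k) = (k + 1)*(k + 5)*(3*k + 16)/((k + 4)*(k + 7)*(3*k + 13)).
A = k + 1, B = k + 7, C = k**2 + 25*k/3 + 52/3.
Set up (k + 1)·f(k+1) − (k + 6)·f(k) − (k**2 + 25*k/3 + 52/3) = 0.
Degrees (1,1,2) ⇒ d ≤ 5.
Coefficient equations give f(k) = k*(k + 3)*(k + 4)*(k**2 + 8*k + 17)/30.
Certificate R = B(k−1)f/C = k*(k + 3)*(k + 6)*(k**2 + 8*k + 17)/(10*(3*k + 13)) gives s_k = k*(-k**2 - 8*k - 17)/(10*(k**3 + 8*k**2 + 17*k + 10)).
Verify: (-3*k - 13)/(k**5 + 17*k**4 + 107*k**3 + 307*k**2 + 396*k + 180) matches t_k.

s_k = \frac{k \left(- k^{2} - 8 k - 17\right)}{10 \left(k^{3} + 8 k^{2} + 17 k + 10\right)}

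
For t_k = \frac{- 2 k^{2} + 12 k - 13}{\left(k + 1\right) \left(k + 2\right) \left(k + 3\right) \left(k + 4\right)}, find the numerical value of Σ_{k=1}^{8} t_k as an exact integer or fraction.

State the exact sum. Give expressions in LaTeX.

Σ = -13/660

Ratio r(k) = (k + 1)*(-12*k + 2*(k + 1)**2 + 1)/((k + 5)*(2*k**2 - 12*k + 13)).
Normal form (A,B,C) = (k + 1, k + 5, k**2 - 6*k + 13/2).
Solve (k + 1)·f(k+1) − (k + 4)·f(k) = k**2 - 6*k + 13/2.
From deg A=1, deg B=1, deg C=2: d=3.
Solving with deg f ≤ 3: f(k) = k*(2*k**2 + 6*k + 31)/6.
Get s_k = R·t_k = k*(-2*k**2 - 6*k - 31)/(3*(k + 1)*(k + 2)*(k + 3)) with R(k) = B(k−1)f(k)/C(k) = k*(k + 4)*(2*k**2 + 6*k + 31)/(3*(2*k**2 - 12*k + 13)).
Check: Δs_k = (-2*k**2 + 12*k - 13)/(k**4 + 10*k**3 + 35*k**2 + 50*k + 24). ✓
Evaluate s at k=9 and k=1: -247/440 and -13/24; difference -13/660.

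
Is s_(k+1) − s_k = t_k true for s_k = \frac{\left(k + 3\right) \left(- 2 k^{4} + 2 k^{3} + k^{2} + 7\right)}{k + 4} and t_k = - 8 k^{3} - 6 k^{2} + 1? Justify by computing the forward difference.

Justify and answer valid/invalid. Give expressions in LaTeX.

s_(k+1) = (k + 4)*(-2*(k + 1)**4 + 2*(k + 1)**3 + (k + 1)**2 + 7)/(k + 5)
s_(k+1) − s_k = (-8*k**5 - 72*k**4 - 174*k**3 - 94*k**2 + 8*k + 23)/(k**2 + 9*k + 20)
(s_(k+1) − s_k) − t_k = (6*k**4 + 40*k**3 + 25*k**2 - k + 3)/(k**2 + 9*k + 20)

Invalid: residual \frac{6 k^{4} + 40 k^{3} + 25 k^{2} - k + 3}{k^{2} + 9 k + 20} ≠ 0.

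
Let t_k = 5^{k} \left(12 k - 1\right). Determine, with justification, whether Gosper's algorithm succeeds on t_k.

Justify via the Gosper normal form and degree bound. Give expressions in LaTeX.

Yes. s_k = 5^{k} \left(3 k - 4\right).

Ratio r(k) = 5*(12*k + 11)/(12*k - 1).
Take A(k)=5, B(k)=1, C(k)=k - 1/12.
Solve (5)·f(k+1) − (1)·f(k) = k - 1/12.
Degrees (0,0,1) ⇒ d ≤ 1.
Match coefficients ⇒ f(k) = (3*k - 4)/12.
Get s_k = R·t_k = 5**k*(3*k - 4) with R(k) = B(k−1)f(k)/C(k) = (3*k - 4)/(12*k - 1).
Verify: 5**k*(12*k - 1) matches t_k.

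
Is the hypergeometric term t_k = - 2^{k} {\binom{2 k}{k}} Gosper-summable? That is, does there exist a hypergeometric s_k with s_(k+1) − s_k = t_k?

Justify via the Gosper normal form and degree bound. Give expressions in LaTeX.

No — key equation has no polynomial f.

Ratio r(k) = 4*(2*k + 1)/(k + 1).
Take A(k)=8*k + 4, B(k)=k + 1, C(k)=1.
Key eq: (8*k + 4)·f(k+1) = (k)·f(k) + (1).
From deg A=1, deg B=1, deg C=0: d=-1.
deg f ≤ -1 is impossible — no certificate.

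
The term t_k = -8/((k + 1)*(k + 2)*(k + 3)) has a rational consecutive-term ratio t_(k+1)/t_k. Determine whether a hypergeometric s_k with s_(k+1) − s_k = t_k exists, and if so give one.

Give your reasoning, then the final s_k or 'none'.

t_(k+1)/t_k = (k + 1)/(k + 4).
So A=k + 1 and B=k + 4, with C=1.
Solve (k + 1)·f(k+1) − (k + 3)·f(k) = 1.
d = 2 from the (1,1,0) case.
Coefficient equations give f(k) = k*(k + 3)/4.
Then R = B(k−1)f/C = k*(k + 3)**2/4, so s_k = R(k)·t_k = 2*k*(-k - 3)/((k + 1)*(k + 2)).
Check: Δs_k = -8/(k**3 + 6*k**2 + 11*k + 6). ✓

s_k = 2*k*(-k - 3)/((k + 1)*(k + 2))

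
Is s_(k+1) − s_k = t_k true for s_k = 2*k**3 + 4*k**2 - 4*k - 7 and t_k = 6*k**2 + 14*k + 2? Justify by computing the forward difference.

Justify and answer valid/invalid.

Valid — Δs_k = t_k.

s_(k+1) = 2*k**3 + 10*k**2 + 10*k - 5
s_(k+1) − s_k = 6*k**2 + 14*k + 2
(s_(k+1) − s_k) − t_k = 0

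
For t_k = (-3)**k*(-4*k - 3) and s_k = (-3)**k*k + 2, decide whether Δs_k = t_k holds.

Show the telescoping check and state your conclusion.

valid; difference matches t_k

s_(k+1) = (-3)**(k + 1)*(k + 1) + 2
s_(k+1) − s_k = (-3)**k*(-4*k - 3)
(s_(k+1) − s_k) − t_k = 0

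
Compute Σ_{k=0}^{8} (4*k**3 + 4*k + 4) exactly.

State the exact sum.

Σ = 5364

r(k) = (k + (k + 1)**3 + 2)/(k**3 + k + 1) after simplifying.
Take A(k)=1, B(k)=1, C(k)=k**3 + k + 1.
Solve (1)·f(k+1) − (1)·f(k) = k**3 + k + 1.
Degrees (0,0,3) ⇒ d ≤ 4.
A polynomial solution: f(k) = k*(k**3 - 2*k**2 + 3*k + 2)/4.
So s_k = (B(k−1)f/C)·t_k = (k*(k**3 - 2*k**2 + 3*k + 2)/(4*(k**3 + k + 1)))·t_k = k*(k**3 - 2*k**2 + 3*k + 2).
s_(k+1) − s_k = 4*k**3 + 4*k + 4 = t_k.
Σ_(k=0)^(8) t_k = s_(9) − s_(0) = 5364 − (0) = 5364.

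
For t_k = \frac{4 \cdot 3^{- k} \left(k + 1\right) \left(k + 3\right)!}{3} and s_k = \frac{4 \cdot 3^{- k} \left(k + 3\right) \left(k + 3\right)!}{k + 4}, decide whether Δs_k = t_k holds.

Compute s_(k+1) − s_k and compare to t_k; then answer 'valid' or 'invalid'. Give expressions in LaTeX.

s_(k+1) = 4*(k + 4)*factorial(k + 4)/(3*3**k*(k + 5))
s_(k+1) − s_k = 4*(k**3 + 9*k**2 + 24*k + 19)*factorial(k + 3)/(3*3**k*(k + 4)*(k + 5))
(s_(k+1) − s_k) − t_k = -4*(k**2 + 5*k + 1)*factorial(k + 3)/(3*3**k*(k + 4)*(k + 5))

Invalid: residual - \frac{4 \cdot 3^{- k} \left(k^{2} + 5 k + 1\right) \left(k + 3\right)!}{3 \left(k + 4\right) \left(k + 5\right)} ≠ 0.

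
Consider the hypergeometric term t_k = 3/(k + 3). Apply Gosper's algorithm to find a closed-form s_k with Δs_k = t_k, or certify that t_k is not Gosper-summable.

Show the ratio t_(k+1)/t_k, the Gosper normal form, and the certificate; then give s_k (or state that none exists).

Ratio r(k) = (k + 3)/(k + 4).
Normal form (A,B,C) = (k + 3, k + 4, 1).
Need (k + 3)·f(k+1) − (k + 3)·f(k) = 1.
deg f ≤ 0 (via 1,1,0).
Put f(k) = c0: A·f(k+1) − B(k−1)·f(k) − C = -1; need -1 = 0 — inconsistent ⇒ no f, not summable.

none — t_k is not Gosper-summable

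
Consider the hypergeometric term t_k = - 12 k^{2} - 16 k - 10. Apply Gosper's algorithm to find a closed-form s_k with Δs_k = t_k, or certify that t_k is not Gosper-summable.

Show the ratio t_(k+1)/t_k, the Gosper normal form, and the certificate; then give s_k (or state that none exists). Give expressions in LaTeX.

Step 1: r(k) = (6*k**2 + 20*k + 19)/(6*k**2 + 8*k + 5).
Take A(k)=1, B(k)=1, C(k)=k**2 + 4*k/3 + 5/6.
Solve (1)·f(k+1) − (1)·f(k) = k**2 + 4*k/3 + 5/6.
Degrees (0,0,2) ⇒ d ≤ 3.
Coefficient equations give f(k) = k*(2*k**2 + k + 2)/6.
R(k) = B(k−1)·f(k)/C(k) = k*(2*k**2 + k + 2)/(6*k**2 + 8*k + 5); s_k = R·t_k = 2*k*(-2*k**2 - k - 2).
Check: Δs_k = -12*k**2 - 16*k - 10. ✓

s_k = 2 k \left(- 2 k^{2} - k - 2\right)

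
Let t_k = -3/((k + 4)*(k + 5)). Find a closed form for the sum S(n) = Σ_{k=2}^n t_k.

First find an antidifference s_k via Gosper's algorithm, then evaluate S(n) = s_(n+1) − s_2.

The ratio is (k + 4)/(k + 6).
A = k + 4, B = k + 6, C = 1.
Need (k + 4)·f(k+1) − (k + 5)·f(k) = 1.
d = 1 from the (1,1,0) case.
Match coefficients ⇒ f(k) = k/4.
Then R = B(k−1)f/C = k*(k + 5)/4, so s_k = R(k)·t_k = -3*k/(4*k + 16).
Δs = -3/(k**2 + 9*k + 20), as required.
Σ_(k=2)^n t_k = s_(n+1) − s_(2) = (3*(-n - 1)/(4*(n + 5))) − (-1/4), i.e. (1 - n)/(2*(n + 5)).

S(n) = (1 - n)/(2*(n + 5))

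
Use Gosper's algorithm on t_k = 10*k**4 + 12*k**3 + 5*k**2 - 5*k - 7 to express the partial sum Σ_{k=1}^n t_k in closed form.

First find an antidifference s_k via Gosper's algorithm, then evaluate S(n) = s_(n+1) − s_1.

t_(k+1)/t_k = (10*k**4 + 52*k**3 + 101*k**2 + 81*k + 15)/(10*k**4 + 12*k**3 + 5*k**2 - 5*k - 7).
Normal form (A,B,C) = (1, 1, k**4 + 6*k**3/5 + k**2/2 - k/2 - 7/10).
Need (1)·f(k+1) − (1)·f(k) = k**4 + 6*k**3/5 + k**2/2 - k/2 - 7/10.
Bound: deg f ≤ 5.
Solve for f: f(k) = k*(2*k**4 - 2*k**3 - k**2 - 2*k - 4)/10 (degree 5 ≤ 5).
So s_k = (B(k−1)f/C)·t_k = (k*(2*k**4 - 2*k**3 - k**2 - 2*k - 4)/((k**2 + k + 1)*(10*k**2 + 2*k - 7)))·t_k = k*(2*k**4 - 2*k**3 - k**2 - 2*k - 4).
s_(k+1) − s_k = 10*k**4 + 12*k**3 + 5*k**2 - 5*k - 7 = t_k.
Evaluate: s_(n+1) = 2*n**5 + 8*n**4 + 11*n**3 + 3*n**2 - 9*n - 7; subtract s_(1) = -7 ⇒ S(n) = n*(2*n**4 + 8*n**3 + 11*n**2 + 3*n - 9).

S(n) = n*(2*n**4 + 8*n**3 + 11*n**2 + 3*n - 9)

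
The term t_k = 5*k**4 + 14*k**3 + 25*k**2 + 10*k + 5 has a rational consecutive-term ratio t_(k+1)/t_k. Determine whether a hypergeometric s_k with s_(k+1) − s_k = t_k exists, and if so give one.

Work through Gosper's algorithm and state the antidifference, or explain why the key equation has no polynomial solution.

Ratio r(k) = (5*k**4 + 34*k**3 + 97*k**2 + 122*k + 59)/(5*k**4 + 14*k**3 + 25*k**2 + 10*k + 5).
Normal form (A,B,C) = (1, 1, k**4 + 14*k**3/5 + 5*k**2 + 2*k + 1).
f must satisfy (1)·f(k+1) − (1)·f(k) = k**4 + 14*k**3/5 + 5*k**2 + 2*k + 1.
Degrees (0,0,4) ⇒ d ≤ 5.
Match coefficients ⇒ f(k) = k*(k**4 + k**3 + 3*k**2 - 4*k + 4)/5.
Then R = B(k−1)f/C = k*(k**4 + k**3 + 3*k**2 - 4*k + 4)/(5*k**4 + 14*k**3 + 25*k**2 + 10*k + 5), so s_k = R(k)·t_k = k*(k**4 + k**3 + 3*k**2 - 4*k + 4).
s_(k+1) − s_k = 5*k**4 + 14*k**3 + 25*k**2 + 10*k + 5 = t_k.

s_k = k*(k**4 + k**3 + 3*k**2 - 4*k + 4)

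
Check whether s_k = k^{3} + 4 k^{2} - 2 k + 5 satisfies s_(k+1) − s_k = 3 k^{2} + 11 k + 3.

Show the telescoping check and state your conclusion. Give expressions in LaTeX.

valid (s_(k+1) − s_k reduces to t_k)

s_(k+1) = k**3 + 7*k**2 + 9*k + 8
s_(k+1) − s_k = 3*k**2 + 11*k + 3
(s_(k+1) − s_k) − t_k = 0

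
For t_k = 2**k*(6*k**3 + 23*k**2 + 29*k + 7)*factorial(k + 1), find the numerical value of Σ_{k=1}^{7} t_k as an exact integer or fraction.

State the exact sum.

Σ = 18300764156

Ratio r(k) = 2*(6*k**4 + 53*k**3 + 175*k**2 + 251*k + 130)/(6*k**3 + 23*k**2 + 29*k + 7).
So A=2*k + 4 and B=1, with C=k**3 + 23*k**2/6 + 29*k/6 + 7/6.
Solve (2*k + 4)·f(k+1) − (1)·f(k) = k**3 + 23*k**2/6 + 29*k/6 + 7/6.
d = 2 from the (1,0,3) case.
Solving with deg f ≤ 2: f(k) = (3*k**2 + k - 3)/6.
Then R = B(k−1)f/C = (3*k**2 + k - 3)/(6*k**3 + 23*k**2 + 29*k + 7), so s_k = R(k)·t_k = 2**k*(3*k**2 + k - 3)*factorial(k + 1).
Verify: 2**k*(6*k**3 + 23*k**2 + 29*k + 7)*factorial(k + 1) matches t_k.
Sum = s_(8) − s_(1); s_(8) = 18300764160, s_(1) = 4 ⇒ 18300764156.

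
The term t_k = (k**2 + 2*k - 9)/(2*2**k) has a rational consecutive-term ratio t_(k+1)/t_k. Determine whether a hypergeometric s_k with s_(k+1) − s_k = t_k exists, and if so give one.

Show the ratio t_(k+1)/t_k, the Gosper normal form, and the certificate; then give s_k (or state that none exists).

t_(k+1)/t_k = (k**2 + 4*k - 6)/(2*(k**2 + 2*k - 9)).
Normal form (A,B,C) = (1/2, 1, k**2 + 2*k - 9).
Solve (1/2)·f(k+1) − (1)·f(k) = k**2 + 2*k - 9.
d = 2 from the (0,0,2) case.
Solve for f: f(k) = -2*(k**2 + 4*k - 4) (degree 2 ≤ 2).
R(k) = B(k−1)·f(k)/C(k) = -2*(k**2 + 4*k - 4)/(k**2 + 2*k - 9); s_k = R·t_k = (-k**2 - 4*k + 4)/2**k.
Δs = (k**2 + 2*k - 9)/(2*2**k), as required.

s_k = (-k**2 - 4*k + 4)/2**k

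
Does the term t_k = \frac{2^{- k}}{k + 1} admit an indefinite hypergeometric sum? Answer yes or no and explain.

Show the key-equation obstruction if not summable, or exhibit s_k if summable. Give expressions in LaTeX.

No — t_k has no hypergeometric antidifference.

Compute t_(k+1)/t_k: get (k + 1)/(2*(k + 2)).
Take A(k)=k/2 + 1/2, B(k)=k + 2, C(k)=1.
Key eq: (k/2 + 1/2)·f(k+1) = (k + 1)·f(k) + (1).
Degrees (1,1,0) ⇒ d ≤ -1.
d = -1 < 0 ⇒ no nonzero polynomial f; not summable.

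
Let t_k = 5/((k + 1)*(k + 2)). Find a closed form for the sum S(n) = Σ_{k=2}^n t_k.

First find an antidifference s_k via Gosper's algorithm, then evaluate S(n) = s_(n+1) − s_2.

The ratio is (k + 1)/(k + 3).
Take A(k)=k + 1, B(k)=k + 3, C(k)=1.
f must satisfy (k + 1)·f(k+1) − (k + 2)·f(k) = 1.
From deg A=1, deg B=1, deg C=0: d=1.
Solve for f: f(k) = k (degree 1 ≤ 1).
So s_k = (B(k−1)f/C)·t_k = (k*(k + 2))·t_k = 5*k/(k + 1).
s_(k+1) − s_k = 5/(k**2 + 3*k + 2) = t_k.
Σ_(k=2)^n t_k = s_(n+1) − s_(2) = (5*(n + 1)/(n + 2)) − (10/3), i.e. 5*(n - 1)/(3*(n + 2)).

S(n) = 5*(n - 1)/(3*(n + 2))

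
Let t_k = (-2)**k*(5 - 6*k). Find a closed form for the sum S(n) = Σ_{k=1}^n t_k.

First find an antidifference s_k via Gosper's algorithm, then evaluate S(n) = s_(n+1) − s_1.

Ratio r(k) = 2*(-6*k - 1)/(6*k - 5).
Factor: A=-2; B=1; C=k - 5/6.
Set up (-2)·f(k+1) − (1)·f(k) − (k - 5/6) = 0.
Degrees (0,0,1) ⇒ d ≤ 1.
Solve for f: f(k) = -(2*k - 3)/6 (degree 1 ≤ 1).
So s_k = (B(k−1)f/C)·t_k = (-(2*k - 3)/(6*k - 5))·t_k = (-2)**k*(2*k - 3).
Verify: (-2)**k*(5 - 6*k) matches t_k.
Σ_(k=1)^n t_k = s_(n+1) − s_(1) = ((-2)**(n + 1)*(2*n - 1)) − (2), i.e. -4*(-2)**n*n + 2*(-2)**n - 2.

S(n) = -4*(-2)**n*n + 2*(-2)**n - 2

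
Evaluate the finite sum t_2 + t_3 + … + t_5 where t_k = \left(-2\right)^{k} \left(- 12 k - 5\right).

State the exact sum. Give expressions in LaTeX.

Σ = 1444

r(k) = 2*(-12*k - 17)/(12*k + 5) after simplifying.
A = -2, B = 1, C = k + 5/12.
Key eq: (-2)·f(k+1) = (1)·f(k) + (k + 5/12).
Degrees (0,0,1) ⇒ d ≤ 1.
A polynomial solution: f(k) = -(4*k - 1)/12.
Certificate R = B(k−1)f/C = -(4*k - 1)/(12*k + 5) gives s_k = (-2)**k*(4*k - 1).
Δs = (-2)**k*(-12*k - 5), as required.
Telescoping: Σ = s_(6) − s_(2) = 1472 − (28) = 1444.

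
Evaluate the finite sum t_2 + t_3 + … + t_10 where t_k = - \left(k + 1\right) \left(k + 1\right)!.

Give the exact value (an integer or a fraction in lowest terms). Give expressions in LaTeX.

r(k) = (k + 2)**2/(k + 1) after simplifying.
Gosper form: A/B · C(k+1)/C(k) with A=k + 2, B=1, C=k + 1.
Need (k + 2)·f(k+1) − (1)·f(k) = k + 1.
d = 0 from the (1,0,1) case.
Solve for f: f(k) = 1 (degree 0 ≤ 0).
Then R = B(k−1)f/C = 1/(k + 1), so s_k = R(k)·t_k = -factorial(k + 1).
Verify: -(k + 1)*factorial(k + 1) matches t_k.
Telescoping: Σ = s_(11) − s_(2) = -479001600 − (-6) = -479001594.

Σ = -479001594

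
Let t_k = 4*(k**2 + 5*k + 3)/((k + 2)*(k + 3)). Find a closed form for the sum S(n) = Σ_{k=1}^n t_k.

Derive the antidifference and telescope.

S(n) = 4*n*(n + 2)/(n + 3)

The ratio is (k + 2)*(5*k + (k + 1)**2 + 8)/((k + 4)*(k**2 + 5*k + 3)).
Gosper form: A/B · C(k+1)/C(k) with A=k + 2, B=k + 4, C=k**2 + 5*k + 3.
f must satisfy (k + 2)·f(k+1) − (k + 3)·f(k) = k**2 + 5*k + 3.
deg f ≤ 2 (via 1,1,2).
Match coefficients ⇒ f(k) = k*(2*k + 1)/2.
Certificate R = B(k−1)f/C = k*(k + 3)*(2*k + 1)/(2*(k**2 + 5*k + 3)) gives s_k = 2*k*(2*k + 1)/(k + 2).
s_(k+1) − s_k = 4*(k**2 + 5*k + 3)/(k**2 + 5*k + 6) = t_k.
Σ_(k=1)^n t_k = s_(n+1) − s_(1) = (2*(2*n**2 + 5*n + 3)/(n + 3)) − (2), i.e. 4*n*(n + 2)/(n + 3).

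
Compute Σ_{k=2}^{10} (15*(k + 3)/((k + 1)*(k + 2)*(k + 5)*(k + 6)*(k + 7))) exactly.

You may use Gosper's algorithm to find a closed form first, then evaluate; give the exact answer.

Σ = 215/7616

Step 1: r(k) = (k + 1)*(k + 4)*(k + 5)/((k + 3)**2*(k + 8)).
A = k + 1, B = k + 8, C = k**3 + 10*k**2 + 33*k + 36.
Solve (k + 1)·f(k+1) − (k + 7)·f(k) = k**3 + 10*k**2 + 33*k + 36.
Bound: deg f ≤ 6.
A polynomial solution: f(k) = k*(k + 2)*(k + 3)*(k + 4)*(k**2 + 12*k + 41)/90.
Then R = B(k−1)f/C = k*(k + 2)*(k + 7)*(k**2 + 12*k + 41)/(90*(k + 3)), so s_k = R(k)·t_k = k*(k**2 + 12*k + 41)/(6*(k**3 + 12*k**2 + 41*k + 30)).
Δs = 15*(k + 3)/(k**5 + 21*k**4 + 163*k**3 + 567*k**2 + 844*k + 420), as required.
Evaluate s at k=11 and k=2: 539/3264 and 23/168; difference 215/7616.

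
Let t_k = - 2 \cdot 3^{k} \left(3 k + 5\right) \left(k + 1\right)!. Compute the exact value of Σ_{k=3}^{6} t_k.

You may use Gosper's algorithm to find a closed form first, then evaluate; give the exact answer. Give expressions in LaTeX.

Σ = -176358384

Compute t_(k+1)/t_k: get 3*(k + 2)*(3*k + 8)/(3*k + 5).
Factor: A=3*k + 6; B=1; C=k + 5/3.
Set up (3*k + 6)·f(k+1) − (1)·f(k) − (k + 5/3) = 0.
Bound: deg f ≤ 0.
Coefficient equations give f(k) = 1/3.
Get s_k = R·t_k = -2*3**k*factorial(k + 1) with R(k) = B(k−1)f(k)/C(k) = 1/(3*k + 5).
Verify: -2*3**k*(3*k + 5)*factorial(k + 1) matches t_k.
Σ_(k=3)^(6) t_k = s_(7) − s_(3) = -176359680 − (-1296) = -176358384.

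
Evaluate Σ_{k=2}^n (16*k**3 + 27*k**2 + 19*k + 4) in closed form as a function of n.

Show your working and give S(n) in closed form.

r(k) = (16*k**3 + 75*k**2 + 121*k + 66)/(16*k**3 + 27*k**2 + 19*k + 4) after simplifying.
A = 1, B = 1, C = k**3 + 27*k**2/16 + 19*k/16 + 1/4.
Need (1)·f(k+1) − (1)·f(k) = k**3 + 27*k**2/16 + 19*k/16 + 1/4.
deg f ≤ 4 (via 0,0,3).
A polynomial solution: f(k) = k*(4*k**3 + k**2 - 1)/16.
Get s_k = R·t_k = 4*k**4 + k**3 - k with R(k) = B(k−1)f(k)/C(k) = k*(4*k**3 + k**2 - 1)/(16*k**3 + 27*k**2 + 19*k + 4).
Check: Δs_k = 16*k**3 + 27*k**2 + 19*k + 4. ✓
s_(n+1) = 4*n**4 + 17*n**3 + 27*n**2 + 18*n + 4 and s_(2) = 70, so S(n) = 4*n**4 + 17*n**3 + 27*n**2 + 18*n - 66.

S(n) = 4*n**4 + 17*n**3 + 27*n**2 + 18*n - 66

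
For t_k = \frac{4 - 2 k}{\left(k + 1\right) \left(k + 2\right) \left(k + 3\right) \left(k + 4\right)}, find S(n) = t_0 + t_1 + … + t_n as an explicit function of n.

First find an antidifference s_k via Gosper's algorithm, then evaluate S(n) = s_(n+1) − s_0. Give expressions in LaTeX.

S(n) = \frac{n^{3} + 9 n^{2} + 32 n + 24}{6 \left(n^{3} + 9 n^{2} + 26 n + 24\right)}

t_(k+1)/t_k = (k - 1)*(k + 1)/((k - 2)*(k + 5)).
Take A(k)=k + 1, B(k)=k + 5, C(k)=k - 2.
Solve (k + 1)·f(k+1) − (k + 4)·f(k) = k - 2.
d = 3 from the (1,1,1) case.
A polynomial solution: f(k) = -k*(k**2 + 6*k + 17)/12.
So s_k = (B(k−1)f/C)·t_k = (-k*(k + 4)*(k**2 + 6*k + 17)/(12*(k - 2)))·t_k = k*(k**2 + 6*k + 17)/(6*(k + 1)*(k + 2)*(k + 3)).
Check: Δs_k = 2*(2 - k)/(k**4 + 10*k**3 + 35*k**2 + 50*k + 24). ✓
Telescope: S(n) = s_(n+1) − s_(0) = (n**3 + 9*n**2 + 32*n + 24)/(6*(n**3 + 9*n**2 + 26*n + 24)) − (0) = (n**3 + 9*n**2 + 32*n + 24)/(6*(n**3 + 9*n**2 + 26*n + 24)).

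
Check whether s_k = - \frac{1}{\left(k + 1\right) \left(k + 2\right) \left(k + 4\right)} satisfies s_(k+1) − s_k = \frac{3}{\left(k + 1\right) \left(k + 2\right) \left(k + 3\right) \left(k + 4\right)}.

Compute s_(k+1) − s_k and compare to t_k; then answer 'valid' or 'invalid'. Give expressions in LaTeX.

s_(k+1) = -1/((k + 2)*(k + 3)*(k + 5))
s_(k+1) − s_k = (3*k + 11)/(k**5 + 15*k**4 + 85*k**3 + 225*k**2 + 274*k + 120)
(s_(k+1) − s_k) − t_k = -4/(k**5 + 15*k**4 + 85*k**3 + 225*k**2 + 274*k + 120)

Invalid: residual - \frac{4}{k^{5} + 15 k^{4} + 85 k^{3} + 225 k^{2} + 274 k + 120} ≠ 0.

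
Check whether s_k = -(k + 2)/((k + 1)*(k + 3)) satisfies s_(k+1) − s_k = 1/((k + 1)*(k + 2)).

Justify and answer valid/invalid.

Invalid: residual (-2*k - 5)/(k**4 + 10*k**3 + 35*k**2 + 50*k + 24) ≠ 0.

s_(k+1) = (-k - 3)/((k + 2)*(k + 4))
s_(k+1) − s_k = (k**2 + 5*k + 7)/(k**4 + 10*k**3 + 35*k**2 + 50*k + 24)
(s_(k+1) − s_k) − t_k = (-2*k - 5)/(k**4 + 10*k**3 + 35*k**2 + 50*k + 24)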